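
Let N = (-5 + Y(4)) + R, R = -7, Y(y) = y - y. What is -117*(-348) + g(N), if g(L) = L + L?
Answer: 40692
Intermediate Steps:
Y(y) = 0
N = -12 (N = (-5 + 0) - 7 = -5 - 7 = -12)
g(L) = 2*L
-117*(-348) + g(N) = -117*(-348) + 2*(-12) = 40716 - 24 = 40692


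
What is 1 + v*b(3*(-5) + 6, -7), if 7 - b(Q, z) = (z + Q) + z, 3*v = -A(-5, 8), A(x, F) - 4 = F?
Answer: -119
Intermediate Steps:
A(x, F) = 4 + F
v = -4 (v = (-(4 + 8))/3 = (-1*12)/3 = (1/3)*(-12) = -4)
b(Q, z) = 7 - Q - 2*z (b(Q, z) = 7 - ((z + Q) + z) = 7 - ((Q + z) + z) = 7 - (Q + 2*z) = 7 + (-Q - 2*z) = 7 - Q - 2*z)
1 + v*b(3*(-5) + 6, -7) = 1 - 4*(7 - (3*(-5) + 6) - 2*(-7)) = 1 - 4*(7 - (-15 + 6) + 14) = 1 - 4*(7 - 1*(-9) + 14) = 1 - 4*(7 + 9 + 14) = 1 - 4*30 = 1 - 120 = -119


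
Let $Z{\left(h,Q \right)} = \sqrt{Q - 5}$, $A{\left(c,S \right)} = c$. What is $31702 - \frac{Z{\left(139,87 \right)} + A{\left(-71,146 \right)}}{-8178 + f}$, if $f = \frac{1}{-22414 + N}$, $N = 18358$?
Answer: $\frac{1051554069262}{33169969} + \frac{4056 \sqrt{82}}{33169969} \approx 31702.0$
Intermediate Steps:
$Z{\left(h,Q \right)} = \sqrt{-5 + Q}$
$f = - \frac{1}{4056}$ ($f = \frac{1}{-22414 + 18358} = \frac{1}{-4056} = - \frac{1}{4056} \approx -0.00024655$)
$31702 - \frac{Z{\left(139,87 \right)} + A{\left(-71,146 \right)}}{-8178 + f} = 31702 - \frac{\sqrt{-5 + 87} - 71}{-8178 - \frac{1}{4056}} = 31702 - \frac{\sqrt{82} - 71}{- \frac{33169969}{4056}} = 31702 - \left(-71 + \sqrt{82}\right) \left(- \frac{4056}{33169969}\right) = 31702 - \left(\frac{287976}{33169969} - \frac{4056 \sqrt{82}}{33169969}\right) = \frac{1051554069262}{33169969} + \frac{4056 \sqrt{82}}{33169969}$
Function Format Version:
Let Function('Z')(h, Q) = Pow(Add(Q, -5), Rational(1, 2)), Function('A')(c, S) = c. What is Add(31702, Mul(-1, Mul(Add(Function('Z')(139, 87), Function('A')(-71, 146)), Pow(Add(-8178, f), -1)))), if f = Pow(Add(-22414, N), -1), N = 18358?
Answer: Add(Rational(1051554069262, 33169969), Mul(Rational(4056, 33169969), Pow(82, Rational(1, 2)))) ≈ 31702.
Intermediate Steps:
Function('Z')(h, Q) = Pow(Add(-5, Q), Rational(1, 2))
f = Rational(-1, 4056) (f = Pow(Add(-22414, 18358), -1) = Pow(-4056, -1) = Rational(-1, 4056) ≈ -0.00024655)
Add(31702, Mul(-1, Mul(Add(Function('Z')(139, 87), Function('A')(-71, 146)), Pow(Add(-8178, f), -1)))) = Add(31702, Mul(-1, Mul(Add(Pow(Add(-5, 87), Rational(1, 2)), -71), Pow(Add(-8178, Rational(-1, 4056)), -1)))) = Add(31702, Mul(-1, Mul(Add(Pow(82, Rational(1, 2)), -71), Pow(Rational(-33169969, 4056), -1)))) = Add(31702, Mul(-1, Mul(Add(-71, Pow(82, Rational(1, 2))), Rational(-4056, 33169969)))) = Add(31702, Mul(-1, Add(Rational(287976, 33169969), Mul(Rational(-4056, 33169969), Pow(82, Rational(1, 2)))))) = Add(31702, Add(Rational(-287976, 33169969), Mul(Rational(4056, 33169969), Pow(82, Rational(1, 2))))) = Add(Rational(1051554069262, 33169969), Mul(Rational(4056, 33169969), Pow(82, Rational(1, 2))))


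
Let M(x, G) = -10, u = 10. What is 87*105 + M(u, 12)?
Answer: 9125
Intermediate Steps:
87*105 + M(u, 12) = 87*105 - 10 = 9135 - 10 = 9125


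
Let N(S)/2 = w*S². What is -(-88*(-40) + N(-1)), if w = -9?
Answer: -3502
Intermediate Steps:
N(S) = -18*S² (N(S) = 2*(-9*S²) = -18*S²)
-(-88*(-40) + N(-1)) = -(-88*(-40) - 18*(-1)²) = -(3520 - 18*1) = -(3520 - 18) = -1*3502 = -3502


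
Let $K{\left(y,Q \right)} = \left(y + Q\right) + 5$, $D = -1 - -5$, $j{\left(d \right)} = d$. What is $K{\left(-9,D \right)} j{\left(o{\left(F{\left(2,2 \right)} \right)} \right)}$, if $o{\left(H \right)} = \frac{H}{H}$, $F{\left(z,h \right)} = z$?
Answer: $0$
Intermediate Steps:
$o{\left(H \right)} = 1$
$D = 4$ ($D = -1 + 5 = 4$)
$K{\left(y,Q \right)} = 5 + Q + y$ ($K{\left(y,Q \right)} = \left(Q + y\right) + 5 = 5 + Q + y$)
$K{\left(-9,D \right)} j{\left(o{\left(F{\left(2,2 \right)} \right)} \right)} = \left(5 + 4 - 9\right) 1 = 0 \cdot 1 = 0$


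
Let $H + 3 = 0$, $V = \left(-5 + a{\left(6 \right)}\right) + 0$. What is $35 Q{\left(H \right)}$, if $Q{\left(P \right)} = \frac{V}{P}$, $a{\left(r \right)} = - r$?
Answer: $\frac{385}{3} \approx 128.33$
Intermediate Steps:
$V = -11$ ($V = \left(-5 - 6\right) + 0 = -11 + 0 = -11$)
$H = -3$ ($H = -3 + 0 = -3$)
$Q{\left(P \right)} = - \frac{11}{P}$
$35 Q{\left(H \right)} = 35 \left(- \frac{11}{-3}\right) = 35 \left(\left(-11\right) \left(- \frac{1}{3}\right)\right) = 35 \cdot \frac{11}{3} = \frac{385}{3}$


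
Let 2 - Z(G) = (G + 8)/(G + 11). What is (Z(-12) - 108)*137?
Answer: -15070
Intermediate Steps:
Z(G) = 2 - (8 + G)/(11 + G) (Z(G) = 2 - (G + 8)/(G + 11) = 2 - (8 + G)/(11 + G))
(Z(-12) - 108)*137 = ((14 - 12)/(11 - 12) - 108)*137 = (2/(-1) - 108)*137 = (-1*2 - 108)*137 = (-2 - 108)*137 = -110*137 = -15070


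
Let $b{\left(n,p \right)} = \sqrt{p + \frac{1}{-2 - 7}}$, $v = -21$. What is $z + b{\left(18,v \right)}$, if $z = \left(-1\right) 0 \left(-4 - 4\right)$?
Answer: $\frac{i \sqrt{190}}{3} \approx 4.5947 i$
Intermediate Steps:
$b{\left(n,p \right)} = \sqrt{- \frac{1}{9} + p}$ ($b{\left(n,p \right)} = \sqrt{p + \frac{1}{-9}} = \sqrt{p - \frac{1}{9}} = \sqrt{- \frac{1}{9} + p}$)
$z = 0$ ($z = 0 \left(-4 - 4\right) = 0 \left(-8\right) = 0$)
$z + b{\left(18,v \right)} = 0 + \frac{\sqrt{-1 + 9 \left(-21\right)}}{3} = 0 + \frac{\sqrt{-1 - 189}}{3} = 0 + \frac{\sqrt{-190}}{3} = 0 + \frac{i \sqrt{190}}{3} = \frac{i \sqrt{190}}{3}$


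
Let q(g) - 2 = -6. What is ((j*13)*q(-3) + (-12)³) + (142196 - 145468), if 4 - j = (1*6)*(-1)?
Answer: -5520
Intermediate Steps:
q(g) = -4 (q(g) = 2 - 6 = -4)
j = 10 (j = 4 - 1*6*(-1) = 4 - 6*(-1) = 4 - 1*(-6) = 4 + 6 = 10)
((j*13)*q(-3) + (-12)³) + (142196 - 145468) = ((10*13)*(-4) + (-12)³) + (142196 - 145468) = (130*(-4) - 1728) - 3272 = (-520 - 1728) - 3272 = -2248 - 3272 = -5520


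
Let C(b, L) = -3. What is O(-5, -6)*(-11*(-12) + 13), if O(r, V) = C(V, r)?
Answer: -435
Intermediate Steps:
O(r, V) = -3
O(-5, -6)*(-11*(-12) + 13) = -3*(-11*(-12) + 13) = -3*(132 + 13) = -3*145 = -435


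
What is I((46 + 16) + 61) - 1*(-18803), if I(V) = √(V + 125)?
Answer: 18803 + 2*√62 ≈ 18819.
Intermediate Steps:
I(V) = √(125 + V)
I((46 + 16) + 61) - 1*(-18803) = √(125 + ((46 + 16) + 61)) - 1*(-18803) = √(125 + (62 + 61)) + 18803 = √(125 + 123) + 18803 = √248 + 18803 = 2*√62 + 18803 = 18803 + 2*√62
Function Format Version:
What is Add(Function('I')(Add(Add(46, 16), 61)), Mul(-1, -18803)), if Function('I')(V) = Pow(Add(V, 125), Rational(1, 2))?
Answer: Add(18803, Mul(2, Pow(62, Rational(1, 2)))) ≈ 18819.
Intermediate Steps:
Function('I')(V) = Pow(Add(125, V), Rational(1, 2))
Add(Function('I')(Add(Add(46, 16), 61)), Mul(-1, -18803)) = Add(Pow(Add(125, Add(Add(46, 16), 61)), Rational(1, 2)), Mul(-1, -18803)) = Add(Pow(Add(125, Add(62, 61)), Rational(1, 2)), 18803) = Add(Pow(Add(125, 123), Rational(1, 2)), 18803) = Add(Pow(248, Rational(1, 2)), 18803) = Add(Mul(2, Pow(62, Rational(1, 2))), 18803) = Add(18803, Mul(2, Pow(62, Rational(1, 2))))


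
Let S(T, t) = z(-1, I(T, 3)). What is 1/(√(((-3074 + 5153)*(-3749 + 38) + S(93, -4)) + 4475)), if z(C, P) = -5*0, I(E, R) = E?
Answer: -I*√7710694/7710694 ≈ -0.00036013*I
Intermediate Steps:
z(C, P) = 0
S(T, t) = 0
1/(√(((-3074 + 5153)*(-3749 + 38) + S(93, -4)) + 4475)) = 1/(√(((-3074 + 5153)*(-3749 + 38) + 0) + 4475)) = 1/(√((2079*(-3711) + 0) + 4475)) = 1/(√((-7715169 + 0) + 4475)) = 1/(√(-7715169 + 4475)) = 1/(√(-7710694)) = 1/(I*√7710694) = -I*√7710694/7710694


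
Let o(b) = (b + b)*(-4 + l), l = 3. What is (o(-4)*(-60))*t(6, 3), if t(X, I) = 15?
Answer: -7200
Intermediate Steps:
o(b) = -2*b (o(b) = (b + b)*(-4 + 3) = (2*b)*(-1) = -2*b)
(o(-4)*(-60))*t(6, 3) = (-2*(-4)*(-60))*15 = (8*(-60))*15 = -480*15 = -7200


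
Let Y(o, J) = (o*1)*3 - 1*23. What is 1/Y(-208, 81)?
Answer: -1/647 ≈ -0.0015456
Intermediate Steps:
Y(o, J) = -23 + 3*o (Y(o, J) = o*3 - 23 = 3*o - 23 = -23 + 3*o)
1/Y(-208, 81) = 1/(-23 + 3*(-208)) = 1/(-23 - 624) = 1/(-647) = -1/647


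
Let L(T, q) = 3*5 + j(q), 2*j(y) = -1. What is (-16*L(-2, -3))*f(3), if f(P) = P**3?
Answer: -6264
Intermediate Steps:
j(y) = -1/2 (j(y) = (1/2)*(-1) = -1/2)
L(T, q) = 29/2 (L(T, q) = 3*5 - 1/2 = 15 - 1/2 = 29/2)
(-16*L(-2, -3))*f(3) = -16*29/2*3**3 = -232*27 = -6264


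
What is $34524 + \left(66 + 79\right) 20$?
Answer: $37424$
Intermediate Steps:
$34524 + \left(66 + 79\right) 20 = 34524 + 145 \cdot 20 = 34524 + 2900 = 37424$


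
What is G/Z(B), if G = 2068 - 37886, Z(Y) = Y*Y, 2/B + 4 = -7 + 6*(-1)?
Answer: -5175701/2 ≈ -2.5879e+6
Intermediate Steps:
B = -2/17 (B = 2/(-4 + (-7 + 6*(-1))) = 2/(-4 + (-7 - 6)) = 2/(-4 - 13) = 2/(-17) = 2*(-1/17) = -2/17 ≈ -0.11765)
Z(Y) = Y²
G = -35818
G/Z(B) = -35818/((-2/17)²) = -35818/4/289 = -35818*289/4 = -5175701/2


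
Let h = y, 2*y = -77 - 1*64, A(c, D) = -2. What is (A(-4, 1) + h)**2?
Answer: 21025/4 ≈ 5256.3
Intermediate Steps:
y = -141/2 (y = (-77 - 1*64)/2 = (-77 - 64)/2 = (1/2)*(-141) = -141/2 ≈ -70.500)
h = -141/2 ≈ -70.500
(A(-4, 1) + h)**2 = (-2 - 141/2)**2 = (-145/2)**2 = 21025/4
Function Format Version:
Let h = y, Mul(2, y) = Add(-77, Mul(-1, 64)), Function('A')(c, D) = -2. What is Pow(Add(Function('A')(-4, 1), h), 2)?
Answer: Rational(21025, 4) ≈ 5256.3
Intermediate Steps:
y = Rational(-141, 2) (y = Mul(Rational(1, 2), Add(-77, Mul(-1, 64))) = Mul(Rational(1, 2), Add(-77, -64)) = Mul(Rational(1, 2), -141) = Rational(-141, 2) ≈ -70.500)
h = Rational(-141, 2) ≈ -70.500
Pow(Add(Function('A')(-4, 1), h), 2) = Pow(Add(-2, Rational(-141, 2)), 2) = Pow(Rational(-145, 2), 2) = Rational(21025, 4)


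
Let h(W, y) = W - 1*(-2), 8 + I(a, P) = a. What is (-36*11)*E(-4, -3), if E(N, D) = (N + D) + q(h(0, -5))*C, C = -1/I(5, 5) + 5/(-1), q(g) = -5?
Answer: -6468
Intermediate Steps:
I(a, P) = -8 + a
h(W, y) = 2 + W (h(W, y) = W + 2 = 2 + W)
C = -14/3 (C = -1/(-8 + 5) + 5/(-1) = -1/(-3) + 5*(-1) = -1*(-1/3) - 5 = 1/3 - 5 = -14/3 ≈ -4.6667)
E(N, D) = 70/3 + D + N (E(N, D) = (N + D) - 5*(-14/3) = (D + N) + 70/3 = 70/3 + D + N)
(-36*11)*E(-4, -3) = (-36*11)*(70/3 - 3 - 4) = -396*49/3 = -6468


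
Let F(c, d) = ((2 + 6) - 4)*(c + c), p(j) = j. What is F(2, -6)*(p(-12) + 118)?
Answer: 1696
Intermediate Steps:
F(c, d) = 8*c (F(c, d) = (8 - 4)*(2*c) = 4*(2*c) = 8*c)
F(2, -6)*(p(-12) + 118) = (8*2)*(-12 + 118) = 16*106 = 1696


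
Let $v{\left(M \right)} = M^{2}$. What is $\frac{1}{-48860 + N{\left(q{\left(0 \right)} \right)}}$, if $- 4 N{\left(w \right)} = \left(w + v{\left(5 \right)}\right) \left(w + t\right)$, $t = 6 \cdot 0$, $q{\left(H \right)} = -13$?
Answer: $- \frac{1}{48821} \approx -2.0483 \cdot 10^{-5}$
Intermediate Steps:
$t = 0$
$N{\left(w \right)} = - \frac{w \left(25 + w\right)}{4}$ ($N{\left(w \right)} = - \frac{\left(w + 5^{2}\right) \left(w + 0\right)}{4} = - \frac{\left(w + 25\right) w}{4} = - \frac{\left(25 + w\right) w}{4} = - \frac{w \left(25 + w\right)}{4}$)
$\frac{1}{-48860 + N{\left(q{\left(0 \right)} \right)}} = \frac{1}{-48860 + \frac{1}{4} \left(-13\right) \left(-25 - -13\right)} = \frac{1}{-48860 + \frac{1}{4} \left(-13\right) \left(-25 + 13\right)} = \frac{1}{-48860 + \frac{1}{4} \left(-13\right) \left(-12\right)} = \frac{1}{-48860 + 39} = \frac{1}{-48821} = - \frac{1}{48821}$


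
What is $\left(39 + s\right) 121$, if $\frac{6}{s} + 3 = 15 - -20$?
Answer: $\frac{75867}{16} \approx 4741.7$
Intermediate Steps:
$s = \frac{3}{16}$ ($s = \frac{6}{-3 + \left(15 - -20\right)} = \frac{6}{-3 + \left(15 + 20\right)} = \frac{6}{-3 + 35} = \frac{6}{32} = 6 \cdot \frac{1}{32} = \frac{3}{16} \approx 0.1875$)
$\left(39 + s\right) 121 = \left(39 + \frac{3}{16}\right) 121 = \frac{627}{16} \cdot 121 = \frac{75867}{16}$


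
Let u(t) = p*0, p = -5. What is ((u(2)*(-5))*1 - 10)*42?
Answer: -420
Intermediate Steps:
u(t) = 0 (u(t) = -5*0 = 0)
((u(2)*(-5))*1 - 10)*42 = ((0*(-5))*1 - 10)*42 = (0*1 - 10)*42 = (0 - 10)*42 = -10*42 = -420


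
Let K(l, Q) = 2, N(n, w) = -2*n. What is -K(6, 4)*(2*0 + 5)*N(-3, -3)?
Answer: -60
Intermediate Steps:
-K(6, 4)*(2*0 + 5)*N(-3, -3) = -2*(2*0 + 5)*(-2*(-3)) = -2*(0 + 5)*6 = -2*5*6 = -10*6 = -1*60 = -60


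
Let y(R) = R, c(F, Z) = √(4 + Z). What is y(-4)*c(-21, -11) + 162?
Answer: 162 - 4*I*√7 ≈ 162.0 - 10.583*I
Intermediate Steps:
y(-4)*c(-21, -11) + 162 = -4*√(4 - 11) + 162 = -4*I*√7 + 162 = 162 - 4*I*√7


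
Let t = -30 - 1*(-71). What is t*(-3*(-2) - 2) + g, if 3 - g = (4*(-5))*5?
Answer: 267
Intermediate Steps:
t = 41 (t = -30 + 71 = 41)
g = 103 (g = 3 - 4*(-5)*5 = 3 - (-20)*5 = 3 - 1*(-100) = 3 + 100 = 103)
t*(-3*(-2) - 2) + g = 41*(-3*(-2) - 2) + 103 = 41*(6 - 2) + 103 = 41*4 + 103 = 164 + 103 = 267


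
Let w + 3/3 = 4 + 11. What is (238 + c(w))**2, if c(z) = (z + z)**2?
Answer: 1044484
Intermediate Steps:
w = 14 (w = -1 + (4 + 11) = -1 + 15 = 14)
c(z) = 4*z**2 (c(z) = (2*z)**2 = 4*z**2)
(238 + c(w))**2 = (238 + 4*14**2)**2 = (238 + 4*196)**2 = (238 + 784)**2 = 1022**2 = 1044484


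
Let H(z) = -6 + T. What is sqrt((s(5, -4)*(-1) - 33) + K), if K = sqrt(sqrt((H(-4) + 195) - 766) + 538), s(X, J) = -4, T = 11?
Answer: sqrt(-29 + sqrt(538 + I*sqrt(566))) ≈ 0.10635 + 2.4106*I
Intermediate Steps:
H(z) = 5 (H(z) = -6 + 11 = 5)
K = sqrt(538 + I*sqrt(566)) (K = sqrt(sqrt((5 + 195) - 766) + 538) = sqrt(sqrt(200 - 766) + 538) = sqrt(sqrt(-566) + 538) = sqrt(I*sqrt(566) + 538) = sqrt(538 + I*sqrt(566)) ≈ 23.201 + 0.51272*I)
sqrt((s(5, -4)*(-1) - 33) + K) = sqrt((-4*(-1) - 33) + sqrt(538 + I*sqrt(566))) = sqrt((4 - 33) + sqrt(538 + I*sqrt(566))) = sqrt(-29 + sqrt(538 + I*sqrt(566)))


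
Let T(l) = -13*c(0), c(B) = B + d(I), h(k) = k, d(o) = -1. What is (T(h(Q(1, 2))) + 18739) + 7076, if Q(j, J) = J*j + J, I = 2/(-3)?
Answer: 25828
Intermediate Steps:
I = -2/3 (I = 2*(-1/3) = -2/3 ≈ -0.66667)
Q(j, J) = J + J*j
c(B) = -1 + B (c(B) = B - 1 = -1 + B)
T(l) = 13 (T(l) = -13*(-1 + 0) = -13*(-1) = 13)
(T(h(Q(1, 2))) + 18739) + 7076 = (13 + 18739) + 7076 = 18752 + 7076 = 25828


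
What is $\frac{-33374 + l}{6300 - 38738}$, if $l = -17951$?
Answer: $\frac{51325}{32438} \approx 1.5822$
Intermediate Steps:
$\frac{-33374 + l}{6300 - 38738} = \frac{-33374 - 17951}{6300 - 38738} = - \frac{51325}{-32438} = \left(-51325\right) \left(- \frac{1}{32438}\right) = \frac{51325}{32438}$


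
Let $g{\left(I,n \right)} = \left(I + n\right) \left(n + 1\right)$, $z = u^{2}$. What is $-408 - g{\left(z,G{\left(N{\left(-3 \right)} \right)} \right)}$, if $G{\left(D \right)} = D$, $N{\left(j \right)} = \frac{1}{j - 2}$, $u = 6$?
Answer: $- \frac{10916}{25} \approx -436.64$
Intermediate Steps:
$N{\left(j \right)} = \frac{1}{-2 + j}$
$z = 36$ ($z = 6^{2} = 36$)
$g{\left(I,n \right)} = \left(1 + n\right) \left(I + n\right)$ ($g{\left(I,n \right)} = \left(I + n\right) \left(1 + n\right) = \left(1 + n\right) \left(I + n\right)$)
$-408 - g{\left(z,G{\left(N{\left(-3 \right)} \right)} \right)} = -408 - \left(36 + \frac{1}{-2 - 3} + \left(\frac{1}{-2 - 3}\right)^{2} + \frac{36}{-2 - 3}\right) = -408 - \left(36 + \frac{1}{-5} + \left(\frac{1}{-5}\right)^{2} + \frac{36}{-5}\right) = -408 - \left(36 - \frac{1}{5} + \left(- \frac{1}{5}\right)^{2} + 36 \left(- \frac{1}{5}\right)\right) = -408 - \left(36 - \frac{1}{5} + \frac{1}{25} - \frac{36}{5}\right) = -408 - \frac{716}{25} = - \frac{10916}{25}$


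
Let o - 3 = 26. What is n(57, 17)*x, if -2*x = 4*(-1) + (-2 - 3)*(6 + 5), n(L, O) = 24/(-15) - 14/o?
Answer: -8909/145 ≈ -61.441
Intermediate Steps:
o = 29 (o = 3 + 26 = 29)
n(L, O) = -302/145 (n(L, O) = 24/(-15) - 14/29 = 24*(-1/15) - 14*1/29 = -8/5 - 14/29 = -302/145)
x = 59/2 (x = -(4*(-1) + (-2 - 3)*(6 + 5))/2 = -(-4 - 5*11)/2 = -(-4 - 55)/2 = -1/2*(-59) = 59/2 ≈ 29.500)
n(57, 17)*x = -302/145*59/2 = -8909/145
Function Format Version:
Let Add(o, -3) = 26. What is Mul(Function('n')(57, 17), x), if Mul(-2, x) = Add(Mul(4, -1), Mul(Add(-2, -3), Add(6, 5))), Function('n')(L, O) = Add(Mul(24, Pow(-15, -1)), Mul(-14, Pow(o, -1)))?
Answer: Rational(-8909, 145) ≈ -61.441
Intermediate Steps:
o = 29 (o = Add(3, 26) = 29)
Function('n')(L, O) = Rational(-302, 145) (Function('n')(L, O) = Add(Mul(24, Pow(-15, -1)), Mul(-14, Pow(29, -1))) = Add(Mul(24, Rational(-1, 15)), Mul(-14, Rational(1, 29))) = Add(Rational(-8, 5), Rational(-14, 29)) = Rational(-302, 145))
x = Rational(59, 2) (x = Mul(Rational(-1, 2), Add(Mul(4, -1), Mul(Add(-2, -3), Add(6, 5)))) = Mul(Rational(-1, 2), Add(-4, Mul(-5, 11))) = Mul(Rational(-1, 2), Add(-4, -55)) = Mul(Rational(-1, 2), -59) = Rational(59, 2) ≈ 29.500)
Mul(Function('n')(57, 17), x) = Mul(Rational(-302, 145), Rational(59, 2)) = Rational(-8909, 145)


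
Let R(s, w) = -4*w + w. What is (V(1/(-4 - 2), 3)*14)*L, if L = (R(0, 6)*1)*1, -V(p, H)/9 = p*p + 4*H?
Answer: 27279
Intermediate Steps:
R(s, w) = -3*w
V(p, H) = -36*H - 9*p² (V(p, H) = -9*(p*p + 4*H) = -9*(p² + 4*H) = -36*H - 9*p²)
L = -18 (L = (-3*6*1)*1 = -18*1*1 = -18*1 = -18)
(V(1/(-4 - 2), 3)*14)*L = ((-36*3 - 9/(-4 - 2)²)*14)*(-18) = ((-108 - 9*(1/(-6))²)*14)*(-18) = ((-108 - 9*(-⅙)²)*14)*(-18) = ((-108 - 9*1/36)*14)*(-18) = ((-108 - ¼)*14)*(-18) = -433/4*14*(-18) = -3031/2*(-18) = 27279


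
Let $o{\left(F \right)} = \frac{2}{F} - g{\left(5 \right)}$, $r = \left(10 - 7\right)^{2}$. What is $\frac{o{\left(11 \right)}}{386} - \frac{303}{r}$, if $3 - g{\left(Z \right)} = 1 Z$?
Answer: $- \frac{214387}{6369} \approx -33.661$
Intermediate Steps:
$g{\left(Z \right)} = 3 - Z$ ($g{\left(Z \right)} = 3 - 1 Z = 3 - Z$)
$r = 9$ ($r = 3^{2} = 9$)
$o{\left(F \right)} = 2 + \frac{2}{F}$ ($o{\left(F \right)} = \frac{2}{F} - \left(3 - 5\right) = \frac{2}{F} - -2 = \frac{2}{F} + 2 = 2 + \frac{2}{F}$)
$\frac{o{\left(11 \right)}}{386} - \frac{303}{r} = \frac{2 + \frac{2}{11}}{386} - \frac{303}{9} = \left(2 + 2 \cdot \frac{1}{11}\right) \frac{1}{386} - \frac{101}{3} = \left(2 + \frac{2}{11}\right) \frac{1}{386} - \frac{101}{3} = \frac{24}{11} \cdot \frac{1}{386} - \frac{101}{3} = \frac{12}{2123} - \frac{101}{3} = - \frac{214387}{6369}$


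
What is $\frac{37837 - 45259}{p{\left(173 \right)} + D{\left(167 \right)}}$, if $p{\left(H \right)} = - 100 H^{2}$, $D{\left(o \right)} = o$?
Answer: $\frac{7422}{2992733} \approx 0.00248$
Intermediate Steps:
$\frac{37837 - 45259}{p{\left(173 \right)} + D{\left(167 \right)}} = \frac{37837 - 45259}{- 100 \cdot 173^{2} + 167} = - \frac{7422}{\left(-100\right) 29929 + 167} = - \frac{7422}{-2992900 + 167} = - \frac{7422}{-2992733} = \left(-7422\right) \left(- \frac{1}{2992733}\right) = \frac{7422}{2992733}$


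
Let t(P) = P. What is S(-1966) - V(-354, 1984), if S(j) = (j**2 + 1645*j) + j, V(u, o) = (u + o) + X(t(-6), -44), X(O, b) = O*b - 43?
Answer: 627269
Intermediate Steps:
X(O, b) = -43 + O*b
V(u, o) = 221 + o + u (V(u, o) = (u + o) + (-43 - 6*(-44)) = (o + u) + (-43 + 264) = (o + u) + 221 = 221 + o + u)
S(j) = j**2 + 1646*j
S(-1966) - V(-354, 1984) = -1966*(1646 - 1966) - (221 + 1984 - 354) = -1966*(-320) - 1*1851 = 629120 - 1851 = 627269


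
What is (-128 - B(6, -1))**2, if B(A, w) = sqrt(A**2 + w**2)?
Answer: (128 + sqrt(37))**2 ≈ 17978.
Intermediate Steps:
(-128 - B(6, -1))**2 = (-128 - sqrt(6**2 + (-1)**2))**2 = (-128 - sqrt(36 + 1))**2 = (-128 - sqrt(37))**2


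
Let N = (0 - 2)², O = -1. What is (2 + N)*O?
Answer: -6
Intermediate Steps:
N = 4 (N = (-2)² = 4)
(2 + N)*O = (2 + 4)*(-1) = 6*(-1) = -6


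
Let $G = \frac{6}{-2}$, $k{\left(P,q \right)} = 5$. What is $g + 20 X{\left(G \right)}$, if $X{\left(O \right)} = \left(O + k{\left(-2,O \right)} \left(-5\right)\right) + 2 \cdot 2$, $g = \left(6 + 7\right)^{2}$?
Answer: $-311$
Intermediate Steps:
$G = -3$ ($G = 6 \left(- \frac{1}{2}\right) = -3$)
$g = 169$ ($g = 13^{2} = 169$)
$X{\left(O \right)} = -21 + O$ ($X{\left(O \right)} = \left(O + 5 \left(-5\right)\right) + 2 \cdot 2 = \left(O - 25\right) + 4 = \left(-25 + O\right) + 4 = -21 + O$)
$g + 20 X{\left(G \right)} = 169 + 20 \left(-21 - 3\right) = 169 + 20 \left(-24\right) = 169 - 480 = -311$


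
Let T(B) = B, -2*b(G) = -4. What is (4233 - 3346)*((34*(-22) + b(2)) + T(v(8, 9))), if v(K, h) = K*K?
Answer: -604934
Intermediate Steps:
v(K, h) = K²
b(G) = 2 (b(G) = -½*(-4) = 2)
(4233 - 3346)*((34*(-22) + b(2)) + T(v(8, 9))) = (4233 - 3346)*((34*(-22) + 2) + 8²) = 887*((-748 + 2) + 64) = 887*(-746 + 64) = 887*(-682) = -604934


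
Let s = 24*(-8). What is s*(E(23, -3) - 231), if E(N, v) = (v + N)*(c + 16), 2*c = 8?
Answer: -32448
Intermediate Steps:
c = 4 (c = (½)*8 = 4)
E(N, v) = 20*N + 20*v (E(N, v) = (v + N)*(4 + 16) = (N + v)*20 = 20*N + 20*v)
s = -192
s*(E(23, -3) - 231) = -192*((20*23 + 20*(-3)) - 231) = -192*((460 - 60) - 231) = -192*(400 - 231) = -192*169 = -32448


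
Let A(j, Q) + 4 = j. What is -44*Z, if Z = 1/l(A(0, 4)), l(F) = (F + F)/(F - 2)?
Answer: -33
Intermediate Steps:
A(j, Q) = -4 + j
l(F) = 2*F/(-2 + F) (l(F) = (2*F)/(-2 + F) = 2*F/(-2 + F))
Z = ¾ (Z = 1/(2*(-4 + 0)/(-2 + (-4 + 0))) = 1/(2*(-4)/(-2 - 4)) = 1/(2*(-4)/(-6)) = 1/(2*(-4)*(-⅙)) = 1/(4/3) = ¾ ≈ 0.75000)
-44*Z = -44*¾ = -33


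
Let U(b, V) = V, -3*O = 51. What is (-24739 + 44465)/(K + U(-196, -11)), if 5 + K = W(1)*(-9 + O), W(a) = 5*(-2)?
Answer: 9863/122 ≈ 80.844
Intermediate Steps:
O = -17 (O = -⅓*51 = -17)
W(a) = -10
K = 255 (K = -5 - 10*(-9 - 17) = -5 - 10*(-26) = -5 + 260 = 255)
(-24739 + 44465)/(K + U(-196, -11)) = (-24739 + 44465)/(255 - 11) = 19726/244 = 19726*(1/244) = 9863/122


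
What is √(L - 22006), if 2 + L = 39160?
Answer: 16*√67 ≈ 130.97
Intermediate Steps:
L = 39158 (L = -2 + 39160 = 39158)
√(L - 22006) = √(39158 - 22006) = √17152 = 16*√67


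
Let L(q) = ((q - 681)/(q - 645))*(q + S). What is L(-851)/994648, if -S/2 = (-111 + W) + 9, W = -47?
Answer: -211799/371998352 ≈ -0.00056935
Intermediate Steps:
S = 298 (S = -2*((-111 - 47) + 9) = -2*(-158 + 9) = -2*(-149) = 298)
L(q) = (-681 + q)*(298 + q)/(-645 + q) (L(q) = ((q - 681)/(q - 645))*(q + 298) = ((-681 + q)/(-645 + q))*(298 + q) = (-681 + q)*(298 + q)/(-645 + q))
L(-851)/994648 = ((-202938 + (-851)**2 - 383*(-851))/(-645 - 851))/994648 = ((-202938 + 724201 + 325933)/(-1496))*(1/994648) = -1/1496*847196*(1/994648) = -211799/374*1/994648 = -211799/371998352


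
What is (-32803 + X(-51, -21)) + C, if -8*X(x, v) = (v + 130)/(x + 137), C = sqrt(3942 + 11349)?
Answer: -22568573/688 + 3*sqrt(1699) ≈ -32680.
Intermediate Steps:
C = 3*sqrt(1699) (C = sqrt(15291) = 3*sqrt(1699) ≈ 123.66)
X(x, v) = -(130 + v)/(8*(137 + x)) (X(x, v) = -(v + 130)/(8*(x + 137)) = -(130 + v)/(8*(137 + x)))
(-32803 + X(-51, -21)) + C = (-32803 + (-130 - 1*(-21))/(8*(137 - 51))) + 3*sqrt(1699) = (-32803 + (1/8)*(-130 + 21)/86) + 3*sqrt(1699) = (-32803 + (1/8)*(1/86)*(-109)) + 3*sqrt(1699) = (-32803 - 109/688) + 3*sqrt(1699) = -22568573/688 + 3*sqrt(1699)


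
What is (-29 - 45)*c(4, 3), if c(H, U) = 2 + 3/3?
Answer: -222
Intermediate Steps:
c(H, U) = 3 (c(H, U) = 2 + 3*(⅓) = 2 + 1 = 3)
(-29 - 45)*c(4, 3) = (-29 - 45)*3 = -74*3 = -222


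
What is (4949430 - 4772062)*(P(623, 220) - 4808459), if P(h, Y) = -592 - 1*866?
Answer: -853125358456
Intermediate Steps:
P(h, Y) = -1458 (P(h, Y) = -592 - 866 = -1458)
(4949430 - 4772062)*(P(623, 220) - 4808459) = (4949430 - 4772062)*(-1458 - 4808459) = 177368*(-4809917) = -853125358456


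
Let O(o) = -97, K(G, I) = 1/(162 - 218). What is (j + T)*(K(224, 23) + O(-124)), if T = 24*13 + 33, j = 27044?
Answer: -148804437/56 ≈ -2.6572e+6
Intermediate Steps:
K(G, I) = -1/56 (K(G, I) = 1/(-56) = -1/56)
T = 345 (T = 312 + 33 = 345)
(j + T)*(K(224, 23) + O(-124)) = (27044 + 345)*(-1/56 - 97) = 27389*(-5433/56) = -148804437/56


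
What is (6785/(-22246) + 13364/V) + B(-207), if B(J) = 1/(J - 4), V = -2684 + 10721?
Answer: 51044518187/37724922522 ≈ 1.3531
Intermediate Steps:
V = 8037
B(J) = 1/(-4 + J)
(6785/(-22246) + 13364/V) + B(-207) = (6785/(-22246) + 13364/8037) + 1/(-4 - 207) = (6785*(-1/22246) + 13364*(1/8037)) + 1/(-211) = (-6785/22246 + 13364/8037) - 1/211 = 242764499/178791102 - 1/211 = 51044518187/37724922522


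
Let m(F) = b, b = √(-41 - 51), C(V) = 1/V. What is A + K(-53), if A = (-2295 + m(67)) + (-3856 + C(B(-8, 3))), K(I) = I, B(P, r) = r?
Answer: -18611/3 + 2*I*√23 ≈ -6203.7 + 9.5917*I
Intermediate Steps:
b = 2*I*√23 (b = √(-92) = 2*I*√23 ≈ 9.5917*I)
m(F) = 2*I*√23
A = -18452/3 + 2*I*√23 (A = (-2295 + 2*I*√23) + (-3856 + 1/3) = (-2295 + 2*I*√23) + (-3856 + ⅓) = (-2295 + 2*I*√23) - 11567/3 = -18452/3 + 2*I*√23 ≈ -6150.7 + 9.5917*I)
A + K(-53) = (-18452/3 + 2*I*√23) - 53 = -18611/3 + 2*I*√23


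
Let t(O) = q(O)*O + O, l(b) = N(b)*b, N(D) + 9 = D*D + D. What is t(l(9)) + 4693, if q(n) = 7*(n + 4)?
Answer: 3745921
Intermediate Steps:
N(D) = -9 + D + D² (N(D) = -9 + (D*D + D) = -9 + (D² + D) = -9 + (D + D²) = -9 + D + D²)
q(n) = 28 + 7*n (q(n) = 7*(4 + n) = 28 + 7*n)
l(b) = b*(-9 + b + b²) (l(b) = (-9 + b + b²)*b = b*(-9 + b + b²))
t(O) = O + O*(28 + 7*O) (t(O) = (28 + 7*O)*O + O = O*(28 + 7*O) + O = O + O*(28 + 7*O))
t(l(9)) + 4693 = (9*(-9 + 9 + 9²))*(29 + 7*(9*(-9 + 9 + 9²))) + 4693 = (9*(-9 + 9 + 81))*(29 + 7*(9*(-9 + 9 + 81))) + 4693 = (9*81)*(29 + 7*(9*81)) + 4693 = 729*(29 + 7*729) + 4693 = 729*(29 + 5103) + 4693 = 729*5132 + 4693 = 3741228 + 4693 = 3745921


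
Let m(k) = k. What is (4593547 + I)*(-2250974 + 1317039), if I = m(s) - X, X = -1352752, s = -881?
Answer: -5552633959830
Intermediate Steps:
I = 1351871 (I = -881 - 1*(-1352752) = -881 + 1352752 = 1351871)
(4593547 + I)*(-2250974 + 1317039) = (4593547 + 1351871)*(-2250974 + 1317039) = 5945418*(-933935) = -5552633959830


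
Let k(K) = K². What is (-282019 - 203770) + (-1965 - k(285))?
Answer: -568979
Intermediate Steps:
(-282019 - 203770) + (-1965 - k(285)) = (-282019 - 203770) + (-1965 - 1*285²) = -485789 + (-1965 - 1*81225) = -485789 + (-1965 - 81225) = -485789 - 83190 = -568979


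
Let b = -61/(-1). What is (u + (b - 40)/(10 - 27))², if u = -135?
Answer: 5363856/289 ≈ 18560.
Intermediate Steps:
b = 61 (b = -61*(-1) = 61)
(u + (b - 40)/(10 - 27))² = (-135 + (61 - 40)/(10 - 27))² = (-135 + 21/(-17))² = (-135 + 21*(-1/17))² = (-135 - 21/17)² = (-2316/17)² = 5363856/289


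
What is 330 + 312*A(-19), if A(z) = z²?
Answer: 112962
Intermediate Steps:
330 + 312*A(-19) = 330 + 312*(-19)² = 330 + 312*361 = 330 + 112632 = 112962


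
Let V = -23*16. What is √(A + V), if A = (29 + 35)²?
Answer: 4*√233 ≈ 61.057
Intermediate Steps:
V = -368
A = 4096 (A = 64² = 4096)
√(A + V) = √(4096 - 368) = √3728 = 4*√233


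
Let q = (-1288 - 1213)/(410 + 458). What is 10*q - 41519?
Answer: -18031751/434 ≈ -41548.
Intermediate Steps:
q = -2501/868 ≈ -2.8813
10*q - 41519 = 10*(-2501/868) - 41519 = -12505/434 - 41519 = -18031751/434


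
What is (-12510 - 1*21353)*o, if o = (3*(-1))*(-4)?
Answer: -406356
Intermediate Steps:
o = 12 (o = -3*(-4) = 12)
(-12510 - 1*21353)*o = (-12510 - 1*21353)*12 = (-12510 - 21353)*12 = -33863*12 = -406356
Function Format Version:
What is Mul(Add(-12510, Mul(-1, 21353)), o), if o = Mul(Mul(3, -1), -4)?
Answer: -406356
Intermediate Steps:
o = 12 (o = Mul(-3, -4) = 12)
Mul(Add(-12510, Mul(-1, 21353)), o) = Mul(Add(-12510, Mul(-1, 21353)), 12) = Mul(Add(-12510, -21353), 12) = Mul(-33863, 12) = -406356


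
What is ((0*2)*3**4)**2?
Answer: 0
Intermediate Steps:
((0*2)*3**4)**2 = (0*81)**2 = 0**2 = 0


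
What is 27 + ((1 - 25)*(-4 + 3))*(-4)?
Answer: -69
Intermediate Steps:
27 + ((1 - 25)*(-4 + 3))*(-4) = 27 - 24*(-1)*(-4) = 27 + 24*(-4) = 27 - 96 = -69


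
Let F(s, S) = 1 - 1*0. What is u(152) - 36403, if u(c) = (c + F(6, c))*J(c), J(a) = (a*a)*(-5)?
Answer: -17710963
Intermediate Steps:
J(a) = -5*a**2 (J(a) = a**2*(-5) = -5*a**2)
F(s, S) = 1 (F(s, S) = 1 + 0 = 1)
u(c) = -5*c**2*(1 + c) (u(c) = (c + 1)*(-5*c**2) = (1 + c)*(-5*c**2) = -5*c**2*(1 + c))
u(152) - 36403 = 5*152**2*(-1 - 1*152) - 36403 = 5*23104*(-1 - 152) - 36403 = 5*23104*(-153) - 36403 = -17674560 - 36403 = -17710963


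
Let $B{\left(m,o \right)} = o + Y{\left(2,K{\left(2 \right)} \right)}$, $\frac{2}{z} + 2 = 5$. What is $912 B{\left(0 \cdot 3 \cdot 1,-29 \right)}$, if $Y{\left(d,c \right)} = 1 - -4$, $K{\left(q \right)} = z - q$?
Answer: $-21888$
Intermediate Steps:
$z = \frac{2}{3}$ ($z = \frac{2}{-2 + 5} = \frac{2}{3} \approx 0.66667$)
$K{\left(q \right)} = \frac{2}{3} - q$
$Y{\left(d,c \right)} = 5$ ($Y{\left(d,c \right)} = 1 + 4 = 5$)
$B{\left(m,o \right)} = 5 + o$ ($B{\left(m,o \right)} = o + 5 = 5 + o$)
$912 B{\left(0 \cdot 3 \cdot 1,-29 \right)} = 912 \left(5 - 29\right) = 912 \left(-24\right) = -21888$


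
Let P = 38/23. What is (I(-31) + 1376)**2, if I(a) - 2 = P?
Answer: 1006919824/529 ≈ 1.9034e+6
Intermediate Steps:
P = 38/23 (P = 38*(1/23) = 38/23 ≈ 1.6522)
I(a) = 84/23 (I(a) = 2 + 38/23 = 84/23)
(I(-31) + 1376)**2 = (84/23 + 1376)**2 = (31732/23)**2 = 1006919824/529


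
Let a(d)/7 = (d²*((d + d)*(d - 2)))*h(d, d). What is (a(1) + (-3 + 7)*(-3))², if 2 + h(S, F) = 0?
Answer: 256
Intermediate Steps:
h(S, F) = -2 (h(S, F) = -2 + 0 = -2)
a(d) = -28*d³*(-2 + d) (a(d) = 7*((d²*((d + d)*(d - 2)))*(-2)) = 7*((d²*((2*d)*(-2 + d)))*(-2)) = 7*((d²*(2*d*(-2 + d)))*(-2)) = 7*((2*d³*(-2 + d))*(-2)) = 7*(-4*d³*(-2 + d)) = -28*d³*(-2 + d))
(a(1) + (-3 + 7)*(-3))² = (28*1³*(2 - 1*1) + (-3 + 7)*(-3))² = (28*1*(2 - 1) + 4*(-3))² = (28*1*1 - 12)² = (28 - 12)² = 16² = 256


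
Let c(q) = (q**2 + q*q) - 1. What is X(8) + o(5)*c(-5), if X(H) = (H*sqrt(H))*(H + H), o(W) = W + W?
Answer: 490 + 256*sqrt(2) ≈ 852.04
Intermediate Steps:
o(W) = 2*W
X(H) = 2*H**(5/2) (X(H) = H**(3/2)*(2*H) = 2*H**(5/2))
c(q) = -1 + 2*q**2 (c(q) = (q**2 + q**2) - 1 = 2*q**2 - 1 = -1 + 2*q**2)
X(8) + o(5)*c(-5) = 2*8**(5/2) + (2*5)*(-1 + 2*(-5)**2) = 2*(128*sqrt(2)) + 10*(-1 + 2*25) = 256*sqrt(2) + 10*(-1 + 50) = 256*sqrt(2) + 10*49 = 256*sqrt(2) + 490 = 490 + 256*sqrt(2)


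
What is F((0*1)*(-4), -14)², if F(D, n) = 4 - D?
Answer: 16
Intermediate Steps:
F((0*1)*(-4), -14)² = (4 - 0*1*(-4))² = (4 - 0*(-4))² = (4 - 1*0)² = (4 + 0)² = 4² = 16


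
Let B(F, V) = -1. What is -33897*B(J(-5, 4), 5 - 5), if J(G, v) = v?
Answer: 33897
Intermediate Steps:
-33897*B(J(-5, 4), 5 - 5) = -33897*(-1) = 33897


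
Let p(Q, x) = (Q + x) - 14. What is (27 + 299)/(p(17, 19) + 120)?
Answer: 163/71 ≈ 2.2958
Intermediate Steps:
p(Q, x) = -14 + Q + x
(27 + 299)/(p(17, 19) + 120) = (27 + 299)/((-14 + 17 + 19) + 120) = 326/(22 + 120) = 326/142 = 326*(1/142) = 163/71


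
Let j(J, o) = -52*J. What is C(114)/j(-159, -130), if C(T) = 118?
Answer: 59/4134 ≈ 0.014272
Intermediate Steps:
C(114)/j(-159, -130) = 118/((-52*(-159))) = 118/8268 = 118*(1/8268) = 59/4134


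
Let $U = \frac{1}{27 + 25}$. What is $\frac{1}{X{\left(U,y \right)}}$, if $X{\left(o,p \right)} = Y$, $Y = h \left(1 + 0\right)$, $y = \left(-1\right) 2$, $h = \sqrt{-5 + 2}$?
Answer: $- \frac{i \sqrt{3}}{3} \approx - 0.57735 i$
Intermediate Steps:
$h = i \sqrt{3}$ ($h = \sqrt{-3} = i \sqrt{3} \approx 1.732 i$)
$U = \frac{1}{52} \approx 0.019231$
$y = -2$
$Y = i \sqrt{3}$ ($Y = i \sqrt{3} \left(1 + 0\right) = i \sqrt{3} \cdot 1 = i \sqrt{3} \approx 1.732 i$)
$X{\left(o,p \right)} = i \sqrt{3}$
$\frac{1}{X{\left(U,y \right)}} = \frac{1}{i \sqrt{3}} = - \frac{i \sqrt{3}}{3}$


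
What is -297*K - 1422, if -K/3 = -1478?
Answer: -1318320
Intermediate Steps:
K = 4434 (K = -3*(-1478) = 4434)
-297*K - 1422 = -297*4434 - 1422 = -1316898 - 1422 = -1318320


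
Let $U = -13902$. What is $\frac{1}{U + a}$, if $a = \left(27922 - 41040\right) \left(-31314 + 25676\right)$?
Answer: $\frac{1}{73945382} \approx 1.3523 \cdot 10^{-8}$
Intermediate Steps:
$a = 73959284$ ($a = \left(-13118\right) \left(-5638\right) = 73959284$)
$\frac{1}{U + a} = \frac{1}{-13902 + 73959284} = \frac{1}{73945382}$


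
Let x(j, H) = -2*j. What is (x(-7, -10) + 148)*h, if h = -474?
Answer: -76788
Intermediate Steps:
(x(-7, -10) + 148)*h = (-2*(-7) + 148)*(-474) = (14 + 148)*(-474) = 162*(-474) = -76788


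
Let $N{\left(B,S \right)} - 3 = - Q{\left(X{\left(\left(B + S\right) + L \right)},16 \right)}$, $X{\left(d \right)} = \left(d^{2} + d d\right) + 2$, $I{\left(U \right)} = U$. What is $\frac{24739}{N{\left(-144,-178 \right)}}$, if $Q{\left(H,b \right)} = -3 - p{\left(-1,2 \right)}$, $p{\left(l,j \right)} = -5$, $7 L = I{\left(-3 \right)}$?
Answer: $24739$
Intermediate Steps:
$L = - \frac{3}{7}$ ($L = \frac{1}{7} \left(-3\right) = - \frac{3}{7} \approx -0.42857$)
$X{\left(d \right)} = 2 + 2 d^{2}$ ($X{\left(d \right)} = \left(d^{2} + d^{2}\right) + 2 = 2 d^{2} + 2 = 2 + 2 d^{2}$)
$Q{\left(H,b \right)} = 2$ ($Q{\left(H,b \right)} = -3 - -5 = -3 + 5 = 2$)
$N{\left(B,S \right)} = 1$ ($N{\left(B,S \right)} = 3 - 2 = 1$)
$\frac{24739}{N{\left(-144,-178 \right)}} = \frac{24739}{1} = 24739 \cdot 1 = 24739$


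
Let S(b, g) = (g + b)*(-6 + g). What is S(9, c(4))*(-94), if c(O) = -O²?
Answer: -14476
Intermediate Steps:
S(b, g) = (-6 + g)*(b + g) (S(b, g) = (b + g)*(-6 + g) = (-6 + g)*(b + g))
S(9, c(4))*(-94) = ((-1*4²)² - 6*9 - (-6)*4² + 9*(-1*4²))*(-94) = ((-1*16)² - 54 - (-6)*16 + 9*(-1*16))*(-94) = ((-16)² - 54 - 6*(-16) + 9*(-16))*(-94) = (256 - 54 + 96 - 144)*(-94) = 154*(-94) = -14476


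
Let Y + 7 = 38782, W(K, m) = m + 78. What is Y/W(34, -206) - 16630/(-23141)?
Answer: -895163635/2962048 ≈ -302.21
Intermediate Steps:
W(K, m) = 78 + m
Y = 38775 (Y = -7 + 38782 = 38775)
Y/W(34, -206) - 16630/(-23141) = 38775/(78 - 206) - 16630/(-23141) = 38775/(-128) - 16630*(-1/23141) = 38775*(-1/128) + 16630/23141 = -38775/128 + 16630/23141 = -895163635/2962048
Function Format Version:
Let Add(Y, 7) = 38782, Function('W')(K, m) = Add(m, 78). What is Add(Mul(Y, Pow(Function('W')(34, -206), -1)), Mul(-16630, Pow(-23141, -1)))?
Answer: Rational(-895163635, 2962048) ≈ -302.21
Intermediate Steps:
Function('W')(K, m) = Add(78, m)
Y = 38775 (Y = Add(-7, 38782) = 38775)
Add(Mul(Y, Pow(Function('W')(34, -206), -1)), Mul(-16630, Pow(-23141, -1))) = Add(Mul(38775, Pow(Add(78, -206), -1)), Mul(-16630, Pow(-23141, -1))) = Add(Mul(38775, Pow(-128, -1)), Mul(-16630, Rational(-1, 23141))) = Add(Mul(38775, Rational(-1, 128)), Rational(16630, 23141)) = Add(Rational(-38775, 128), Rational(16630, 23141)) = Rational(-895163635, 2962048)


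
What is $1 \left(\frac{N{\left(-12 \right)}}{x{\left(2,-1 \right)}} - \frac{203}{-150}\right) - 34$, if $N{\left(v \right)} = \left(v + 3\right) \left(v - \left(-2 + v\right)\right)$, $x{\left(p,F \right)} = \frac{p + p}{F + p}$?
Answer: $- \frac{2786}{75} \approx -37.147$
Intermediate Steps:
$x{\left(p,F \right)} = \frac{2 p}{F + p}$
$N{\left(v \right)} = 6 + 2 v$ ($N{\left(v \right)} = \left(3 + v\right) 2 = 6 + 2 v$)
$1 \left(\frac{N{\left(-12 \right)}}{x{\left(2,-1 \right)}} - \frac{203}{-150}\right) - 34 = 1 \left(\frac{6 + 2 \left(-12\right)}{2 \cdot 2 \frac{1}{-1 + 2}} - \frac{203}{-150}\right) - 34 = 1 \left(\frac{6 - 24}{2 \cdot 2 \cdot 1^{-1}} - - \frac{203}{150}\right) - 34 = 1 \left(- \frac{18}{2 \cdot 2 \cdot 1} + \frac{203}{150}\right) - 34 = 1 \left(- \frac{18}{4} + \frac{203}{150}\right) - 34 = 1 \left(\left(-18\right) \frac{1}{4} + \frac{203}{150}\right) - 34 = 1 \left(- \frac{9}{2} + \frac{203}{150}\right) - 34 = 1 \left(- \frac{236}{75}\right) - 34 = - \frac{236}{75} - 34 = - \frac{2786}{75}$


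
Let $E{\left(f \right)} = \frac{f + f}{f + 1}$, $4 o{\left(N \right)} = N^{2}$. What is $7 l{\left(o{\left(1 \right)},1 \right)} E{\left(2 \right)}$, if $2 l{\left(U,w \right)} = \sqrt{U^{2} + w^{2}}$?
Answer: $\frac{7 \sqrt{17}}{6} \approx 4.8103$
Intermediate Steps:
$o{\left(N \right)} = \frac{N^{2}}{4}$
$l{\left(U,w \right)} = \frac{\sqrt{U^{2} + w^{2}}}{2}$
$E{\left(f \right)} = \frac{2 f}{1 + f}$
$7 l{\left(o{\left(1 \right)},1 \right)} E{\left(2 \right)} = 7 \frac{\sqrt{\left(\frac{1^{2}}{4}\right)^{2} + 1^{2}}}{2} \cdot 2 \cdot 2 \frac{1}{1 + 2} = 7 \frac{\sqrt{\left(\frac{1}{4} \cdot 1\right)^{2} + 1}}{2} \cdot 2 \cdot 2 \cdot \frac{1}{3} = 7 \frac{\sqrt{\left(\frac{1}{4}\right)^{2} + 1}}{2} \cdot 2 \cdot 2 \cdot \frac{1}{3} = 7 \frac{\sqrt{\frac{1}{16} + 1}}{2} \cdot \frac{4}{3} = 7 \frac{\sqrt{\frac{17}{16}}}{2} \cdot \frac{4}{3} = 7 \frac{\frac{1}{4} \sqrt{17}}{2} \cdot \frac{4}{3} = 7 \frac{\sqrt{17}}{8} \cdot \frac{4}{3} = \frac{7 \sqrt{17}}{8} \cdot \frac{4}{3} = \frac{7 \sqrt{17}}{6}$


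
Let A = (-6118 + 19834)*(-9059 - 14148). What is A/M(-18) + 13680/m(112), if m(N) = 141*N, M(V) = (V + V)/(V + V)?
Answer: -104723072463/329 ≈ -3.1831e+8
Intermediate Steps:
M(V) = 1 (M(V) = (2*V)/((2*V)) = (2*V)*(1/(2*V)) = 1)
A = -318307212 (A = 13716*(-23207) = -318307212)
A/M(-18) + 13680/m(112) = -318307212/1 + 13680/((141*112)) = -318307212*1 + 13680/15792 = -318307212 + 13680*(1/15792) = -318307212 + 285/329 = -104723072463/329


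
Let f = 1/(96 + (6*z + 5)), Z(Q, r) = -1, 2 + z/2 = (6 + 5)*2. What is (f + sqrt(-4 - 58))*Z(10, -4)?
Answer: -1/341 - I*sqrt(62) ≈ -0.0029326 - 7.874*I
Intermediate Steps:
z = 40 (z = -4 + 2*((6 + 5)*2) = -4 + 2*(11*2) = -4 + 2*22 = -4 + 44 = 40)
f = 1/341 (f = 1/(96 + (6*40 + 5)) = 1/(96 + (240 + 5)) = 1/(96 + 245) = 1/341 ≈ 0.0029326)
(f + sqrt(-4 - 58))*Z(10, -4) = (1/341 + sqrt(-4 - 58))*(-1) = (1/341 + sqrt(-62))*(-1) = (1/341 + I*sqrt(62))*(-1) = -1/341 - I*sqrt(62)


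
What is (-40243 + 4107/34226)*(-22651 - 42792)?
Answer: 90138100010273/34226 ≈ 2.6336e+9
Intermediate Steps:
(-40243 + 4107/34226)*(-22651 - 42792) = (-40243 + 4107*(1/34226))*(-65443) = (-40243 + 4107/34226)*(-65443) = -1377352811/34226*(-65443) = 90138100010273/34226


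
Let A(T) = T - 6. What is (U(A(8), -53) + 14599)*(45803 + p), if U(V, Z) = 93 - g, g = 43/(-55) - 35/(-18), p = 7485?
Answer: 387508444276/495 ≈ 7.8284e+8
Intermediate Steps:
g = 1151/990 (g = 43*(-1/55) - 35*(-1/18) = -43/55 + 35/18 = 1151/990 ≈ 1.1626)
A(T) = -6 + T
U(V, Z) = 90919/990 (U(V, Z) = 93 - 1*1151/990 = 93 - 1151/990 = 90919/990)
(U(A(8), -53) + 14599)*(45803 + p) = (90919/990 + 14599)*(45803 + 7485) = (14543929/990)*53288 = 387508444276/495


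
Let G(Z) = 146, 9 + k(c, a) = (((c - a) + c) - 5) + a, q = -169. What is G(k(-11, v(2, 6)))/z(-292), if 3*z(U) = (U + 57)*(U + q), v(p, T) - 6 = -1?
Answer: 438/108335 ≈ 0.0040430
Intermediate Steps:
v(p, T) = 5 (v(p, T) = 6 - 1 = 5)
k(c, a) = -14 + 2*c (k(c, a) = -9 + ((((c - a) + c) - 5) + a) = -9 + (((-a + 2*c) - 5) + a) = -9 + ((-5 - a + 2*c) + a) = -9 + (-5 + 2*c) = -14 + 2*c)
z(U) = (-169 + U)*(57 + U)/3 (z(U) = ((U + 57)*(U - 169))/3 = ((57 + U)*(-169 + U))/3 = ((-169 + U)*(57 + U))/3 = (-169 + U)*(57 + U)/3)
G(k(-11, v(2, 6)))/z(-292) = 146/(-3211 - 112/3*(-292) + (1/3)*(-292)**2) = 146/(-3211 + 32704/3 + (1/3)*85264) = 146/(-3211 + 32704/3 + 85264/3) = 146/(108335/3) = 146*(3/108335) = 438/108335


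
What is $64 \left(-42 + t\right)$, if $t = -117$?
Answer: $-10176$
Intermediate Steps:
$64 \left(-42 + t\right) = 64 \left(-42 - 117\right) = 64 \left(-159\right) = -10176$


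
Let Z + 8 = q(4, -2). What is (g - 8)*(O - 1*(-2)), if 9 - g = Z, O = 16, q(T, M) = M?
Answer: 198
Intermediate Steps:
Z = -10 (Z = -8 - 2 = -10)
g = 19 (g = 9 - 1*(-10) = 9 + 10 = 19)
(g - 8)*(O - 1*(-2)) = (19 - 8)*(16 - 1*(-2)) = 11*(16 + 2) = 11*18 = 198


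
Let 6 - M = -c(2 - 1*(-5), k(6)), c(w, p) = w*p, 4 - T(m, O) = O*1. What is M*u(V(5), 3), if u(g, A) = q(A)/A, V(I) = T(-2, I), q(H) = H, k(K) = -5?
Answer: -29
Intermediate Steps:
T(m, O) = 4 - O
c(w, p) = p*w
V(I) = 4 - I
M = -29 (M = 6 - (-1)*(-5*(2 - 1*(-5))) = 6 - (-1)*(-5*(2 + 5)) = 6 - (-1)*(-5*7) = 6 - (-1)*(-35) = 6 - 1*35 = 6 - 35 = -29)
u(g, A) = 1 (u(g, A) = A/A = 1)
M*u(V(5), 3) = -29*1 = -29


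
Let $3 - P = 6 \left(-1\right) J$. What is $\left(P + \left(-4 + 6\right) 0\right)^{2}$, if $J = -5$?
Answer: $729$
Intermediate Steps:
$P = -27$ ($P = 3 - 6 \left(-1\right) \left(-5\right) = 3 - \left(-6\right) \left(-5\right) = 3 - 30 = -27$)
$\left(P + \left(-4 + 6\right) 0\right)^{2} = \left(-27 + \left(-4 + 6\right) 0\right)^{2} = \left(-27 + 2 \cdot 0\right)^{2} = \left(-27 + 0\right)^{2} = \left(-27\right)^{2} = 729$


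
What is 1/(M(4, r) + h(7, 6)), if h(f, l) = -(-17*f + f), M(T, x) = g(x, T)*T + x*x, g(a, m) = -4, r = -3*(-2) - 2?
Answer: 1/112 ≈ 0.0089286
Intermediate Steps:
r = 4 (r = 6 - 2 = 4)
M(T, x) = x² - 4*T (M(T, x) = -4*T + x*x = -4*T + x² = x² - 4*T)
h(f, l) = 16*f (h(f, l) = -(-16)*f = 16*f)
1/(M(4, r) + h(7, 6)) = 1/((4² - 4*4) + 16*7) = 1/((16 - 16) + 112) = 1/(0 + 112) = 1/112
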